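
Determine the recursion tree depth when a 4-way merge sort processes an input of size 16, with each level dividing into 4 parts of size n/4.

For divide and conquer with division factor 4:

Problem sizes at each level:
Level 0: 16
Level 1: 4
Level 2: 1

The root is level 0 and the size-1 base case is level 2 (the tree spans levels 0 through 2, i.e. 3 levels counting the root), so the depth is the number of divisions: log_4(16) = 2

The recursion tree depth is log_4(16) = 2. At each level, the problem size is divided by 4, so it takes 2 divisions to reduce to a base case of size 1. The algorithm makes 4 recursive calls at each level.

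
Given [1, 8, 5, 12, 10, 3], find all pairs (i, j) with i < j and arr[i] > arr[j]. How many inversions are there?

Finding inversions in [1, 8, 5, 12, 10, 3]:

(1, 2): arr[1]=8 > arr[2]=5
(1, 5): arr[1]=8 > arr[5]=3
(2, 5): arr[2]=5 > arr[5]=3
(3, 4): arr[3]=12 > arr[4]=10
(3, 5): arr[3]=12 > arr[5]=3
(4, 5): arr[4]=10 > arr[5]=3

Total inversions: 6

The array has 6 inversion(s): (1,2), (1,5), (2,5), (3,4), (3,5), (4,5). Each pair (i,j) satisfies i < j and arr[i] > arr[j].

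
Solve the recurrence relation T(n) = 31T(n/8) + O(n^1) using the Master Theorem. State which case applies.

Master Theorem for T(n) = 31T(n/8) + O(n^1):

a = 31, b = 8, c = 1
log_b(a) = log_8(31) = 1.6514

Case 1: c = 1 < log_8(31) = 1.6514
T(n) = O(n^(log_8 31))

For T(n) = 31T(n/8) + O(n^1): log_8(31) = 1.6514. This is Case 1 of the Master Theorem (c < log_b(a), work dominated by leaves), giving O(n^(log_8 31)).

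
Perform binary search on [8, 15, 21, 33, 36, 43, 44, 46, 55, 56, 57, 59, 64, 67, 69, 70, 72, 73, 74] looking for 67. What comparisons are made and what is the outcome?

Binary search for 67 in [8, 15, 21, 33, 36, 43, 44, 46, 55, 56, 57, 59, 64, 67, 69, 70, 72, 73, 74]:

lo=0, hi=18, mid=9, arr[mid]=56 -> 56 < 67, search right half
lo=10, hi=18, mid=14, arr[mid]=69 -> 69 > 67, search left half
lo=10, hi=13, mid=11, arr[mid]=59 -> 59 < 67, search right half
lo=12, hi=13, mid=12, arr[mid]=64 -> 64 < 67, search right half
lo=13, hi=13, mid=13, arr[mid]=67 -> Found target at index 13!

Binary search finds 67 at index 13 after 5 comparisons. The search repeatedly halves the search space by comparing with the middle element.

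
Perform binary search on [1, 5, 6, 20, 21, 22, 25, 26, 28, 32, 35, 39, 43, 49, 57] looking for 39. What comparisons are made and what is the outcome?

Binary search for 39 in [1, 5, 6, 20, 21, 22, 25, 26, 28, 32, 35, 39, 43, 49, 57]:

lo=0, hi=14, mid=7, arr[mid]=26 -> 26 < 39, search right half
lo=8, hi=14, mid=11, arr[mid]=39 -> Found target at index 11!

Binary search finds 39 at index 11 after 2 comparisons. The search repeatedly halves the search space by comparing with the middle element.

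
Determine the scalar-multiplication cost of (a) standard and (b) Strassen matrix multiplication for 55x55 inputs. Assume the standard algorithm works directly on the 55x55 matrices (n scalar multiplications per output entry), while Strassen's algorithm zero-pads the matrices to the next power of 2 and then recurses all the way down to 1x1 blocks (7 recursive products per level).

Matrix multiplication for 55x55 matrices:

Strassen's algorithm requires power-of-2 dimensions. Pad 55x55 to 64x64 (next power of 2).

Standard algorithm: 55^3 = 166375 multiplications
Strassen's algorithm: 7^(log2(64)) = 7^6 = 117649 multiplications
Savings: 166375 - 117649 = 48726 multiplications

Standard: 166375 multiplications (55^3). Strassen: 117649 multiplications (7^6, after padding to 64x64). Strassen reduces 8 recursive multiplications to 7 at each level.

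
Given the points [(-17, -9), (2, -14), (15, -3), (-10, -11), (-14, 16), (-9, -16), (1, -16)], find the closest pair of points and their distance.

Computing all pairwise distances among 7 points:

d((-17, -9), (2, -14)) = 19.6469
d((-17, -9), (15, -3)) = 32.5576
d((-17, -9), (-10, -11)) = 7.2801
d((-17, -9), (-14, 16)) = 25.1794
d((-17, -9), (-9, -16)) = 10.6301
d((-17, -9), (1, -16)) = 19.3132
d((2, -14), (15, -3)) = 17.0294
d((2, -14), (-10, -11)) = 12.3693
d((2, -14), (-14, 16)) = 34.0
d((2, -14), (-9, -16)) = 11.1803
d((2, -14), (1, -16)) = 2.2361 <-- minimum
d((15, -3), (-10, -11)) = 26.2488
d((15, -3), (-14, 16)) = 34.6699
d((15, -3), (-9, -16)) = 27.2947
d((15, -3), (1, -16)) = 19.105
d((-10, -11), (-14, 16)) = 27.2947
d((-10, -11), (-9, -16)) = 5.099
d((-10, -11), (1, -16)) = 12.083
d((-14, 16), (-9, -16)) = 32.3883
d((-14, 16), (1, -16)) = 35.3412
d((-9, -16), (1, -16)) = 10.0

Closest pair: (2, -14) and (1, -16) with distance 2.2361

The closest pair is (2, -14) and (1, -16) with Euclidean distance 2.2361. For 7 points, brute-force pairwise comparison is shown above. For large n, the divide-and-conquer algorithm (sort by x, recurse on halves, check the dividing strip) achieves O(n log n).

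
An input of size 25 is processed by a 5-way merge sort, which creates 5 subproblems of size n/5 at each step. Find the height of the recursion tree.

For divide and conquer with division factor 5:

Problem sizes at each level:
Level 0: 25
Level 1: 5
Level 2: 1

The root is level 0 and the size-1 base case is level 2 (the tree spans levels 0 through 2, i.e. 3 levels counting the root), so the depth is the number of divisions: log_5(25) = 2

The recursion tree depth is log_5(25) = 2. At each level, the problem size is divided by 5, so it takes 2 divisions to reduce to a base case of size 1. The algorithm makes 5 recursive calls at each level.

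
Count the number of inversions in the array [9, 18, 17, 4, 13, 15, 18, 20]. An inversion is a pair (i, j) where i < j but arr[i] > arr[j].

Finding inversions in [9, 18, 17, 4, 13, 15, 18, 20]:

(0, 3): arr[0]=9 > arr[3]=4
(1, 2): arr[1]=18 > arr[2]=17
(1, 3): arr[1]=18 > arr[3]=4
(1, 4): arr[1]=18 > arr[4]=13
(1, 5): arr[1]=18 > arr[5]=15
(2, 3): arr[2]=17 > arr[3]=4
(2, 4): arr[2]=17 > arr[4]=13
(2, 5): arr[2]=17 > arr[5]=15

Total inversions: 8

The array has 8 inversion(s): (0,3), (1,2), (1,3), (1,4), (1,5), (2,3), (2,4), (2,5). Each pair (i,j) satisfies i < j and arr[i] > arr[j].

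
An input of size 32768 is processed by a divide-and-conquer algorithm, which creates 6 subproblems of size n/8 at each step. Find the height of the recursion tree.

For divide and conquer with division factor 8:

Problem sizes at each level:
Level 0: 32768
Level 1: 4096
Level 2: 512
Level 3: 64
Level 4: 8
Level 5: 1

The root is level 0 and the size-1 base case is level 5 (the tree spans levels 0 through 5, i.e. 6 levels counting the root), so the depth is the number of divisions: log_8(32768) = 5

The recursion tree depth is log_8(32768) = 5. At each level, the problem size is divided by 8, so it takes 5 divisions to reduce to a base case of size 1. The algorithm makes 6 recursive calls at each level.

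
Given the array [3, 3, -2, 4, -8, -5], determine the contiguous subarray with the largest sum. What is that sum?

Using Kadane's algorithm on [3, 3, -2, 4, -8, -5]:

Scanning through the array:
Position 1 (value 3): max_ending_here = 6, max_so_far = 6
Position 2 (value -2): max_ending_here = 4, max_so_far = 6
Position 3 (value 4): max_ending_here = 8, max_so_far = 8
Position 4 (value -8): max_ending_here = 0, max_so_far = 8
Position 5 (value -5): max_ending_here = -5, max_so_far = 8

Maximum subarray: [3, 3, -2, 4]
Maximum sum: 8

The maximum subarray is [3, 3, -2, 4] with sum 8. This subarray runs from index 0 to index 3.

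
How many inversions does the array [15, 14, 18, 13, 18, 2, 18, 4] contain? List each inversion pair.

Finding inversions in [15, 14, 18, 13, 18, 2, 18, 4]:

(0, 1): arr[0]=15 > arr[1]=14
(0, 3): arr[0]=15 > arr[3]=13
(0, 5): arr[0]=15 > arr[5]=2
(0, 7): arr[0]=15 > arr[7]=4
(1, 3): arr[1]=14 > arr[3]=13
(1, 5): arr[1]=14 > arr[5]=2
(1, 7): arr[1]=14 > arr[7]=4
(2, 3): arr[2]=18 > arr[3]=13
(2, 5): arr[2]=18 > arr[5]=2
(2, 7): arr[2]=18 > arr[7]=4
(3, 5): arr[3]=13 > arr[5]=2
(3, 7): arr[3]=13 > arr[7]=4
(4, 5): arr[4]=18 > arr[5]=2
(4, 7): arr[4]=18 > arr[7]=4
(6, 7): arr[6]=18 > arr[7]=4

Total inversions: 15

The array has 15 inversion(s): (0,1), (0,3), (0,5), (0,7), (1,3), (1,5), (1,7), (2,3), (2,5), (2,7), (3,5), (3,7), (4,5), (4,7), (6,7). Each pair (i,j) satisfies i < j and arr[i] > arr[j].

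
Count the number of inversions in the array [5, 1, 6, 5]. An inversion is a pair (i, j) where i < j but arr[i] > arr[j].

Finding inversions in [5, 1, 6, 5]:

(0, 1): arr[0]=5 > arr[1]=1
(2, 3): arr[2]=6 > arr[3]=5

Total inversions: 2

The array has 2 inversion(s): (0,1), (2,3). Each pair (i,j) satisfies i < j and arr[i] > arr[j].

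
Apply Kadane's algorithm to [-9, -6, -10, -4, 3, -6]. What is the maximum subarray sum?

Using Kadane's algorithm on [-9, -6, -10, -4, 3, -6]:

Scanning through the array:
Position 1 (value -6): max_ending_here = -6, max_so_far = -6
Position 2 (value -10): max_ending_here = -10, max_so_far = -6
Position 3 (value -4): max_ending_here = -4, max_so_far = -4
Position 4 (value 3): max_ending_here = 3, max_so_far = 3
Position 5 (value -6): max_ending_here = -3, max_so_far = 3

Maximum subarray: [3]
Maximum sum: 3

The maximum subarray is [3] with sum 3. This subarray runs from index 4 to index 4.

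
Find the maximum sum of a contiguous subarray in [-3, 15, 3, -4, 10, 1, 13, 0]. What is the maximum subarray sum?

Using Kadane's algorithm on [-3, 15, 3, -4, 10, 1, 13, 0]:

Scanning through the array:
Position 1 (value 15): max_ending_here = 15, max_so_far = 15
Position 2 (value 3): max_ending_here = 18, max_so_far = 18
Position 3 (value -4): max_ending_here = 14, max_so_far = 18
Position 4 (value 10): max_ending_here = 24, max_so_far = 24
Position 5 (value 1): max_ending_here = 25, max_so_far = 25
Position 6 (value 13): max_ending_here = 38, max_so_far = 38
Position 7 (value 0): max_ending_here = 38, max_so_far = 38

Maximum subarray: [15, 3, -4, 10, 1, 13]
Maximum sum: 38

The maximum subarray is [15, 3, -4, 10, 1, 13] with sum 38. This subarray runs from index 1 to index 6.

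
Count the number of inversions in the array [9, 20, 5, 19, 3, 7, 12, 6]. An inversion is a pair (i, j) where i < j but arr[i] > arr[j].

Finding inversions in [9, 20, 5, 19, 3, 7, 12, 6]:

(0, 2): arr[0]=9 > arr[2]=5
(0, 4): arr[0]=9 > arr[4]=3
(0, 5): arr[0]=9 > arr[5]=7
(0, 7): arr[0]=9 > arr[7]=6
(1, 2): arr[1]=20 > arr[2]=5
(1, 3): arr[1]=20 > arr[3]=19
(1, 4): arr[1]=20 > arr[4]=3
(1, 5): arr[1]=20 > arr[5]=7
(1, 6): arr[1]=20 > arr[6]=12
(1, 7): arr[1]=20 > arr[7]=6
(2, 4): arr[2]=5 > arr[4]=3
(3, 4): arr[3]=19 > arr[4]=3
(3, 5): arr[3]=19 > arr[5]=7
(3, 6): arr[3]=19 > arr[6]=12
(3, 7): arr[3]=19 > arr[7]=6
(5, 7): arr[5]=7 > arr[7]=6
(6, 7): arr[6]=12 > arr[7]=6

Total inversions: 17

The array has 17 inversion(s): (0,2), (0,4), (0,5), (0,7), (1,2), (1,3), (1,4), (1,5), (1,6), (1,7), (2,4), (3,4), (3,5), (3,6), (3,7), (5,7), (6,7). Each pair (i,j) satisfies i < j and arr[i] > arr[j].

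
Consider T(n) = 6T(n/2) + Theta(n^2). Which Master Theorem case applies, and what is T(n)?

Master Theorem for T(n) = 6T(n/2) + O(n^2):

a = 6, b = 2, c = 2
log_b(a) = log_2(6) = 2.5850

Case 1: c = 2 < log_2(6) = 2.5850
T(n) = O(n^(log_2 6))

For T(n) = 6T(n/2) + O(n^2): log_2(6) = 2.5850. This is Case 1 of the Master Theorem (c < log_b(a), work dominated by leaves), giving O(n^(log_2 6)).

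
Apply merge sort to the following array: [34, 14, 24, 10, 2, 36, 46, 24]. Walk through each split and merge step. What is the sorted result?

Merge sort trace:

Split: [34, 14, 24, 10, 2, 36, 46, 24] -> [34, 14, 24, 10] and [2, 36, 46, 24]
  Split: [34, 14, 24, 10] -> [34, 14] and [24, 10]
    Split: [34, 14] -> [34] and [14]
    Merge: [34] + [14] -> [14, 34]
    Split: [24, 10] -> [24] and [10]
    Merge: [24] + [10] -> [10, 24]
  Merge: [14, 34] + [10, 24] -> [10, 14, 24, 34]
  Split: [2, 36, 46, 24] -> [2, 36] and [46, 24]
    Split: [2, 36] -> [2] and [36]
    Merge: [2] + [36] -> [2, 36]
    Split: [46, 24] -> [46] and [24]
    Merge: [46] + [24] -> [24, 46]
  Merge: [2, 36] + [24, 46] -> [2, 24, 36, 46]
Merge: [10, 14, 24, 34] + [2, 24, 36, 46] -> [2, 10, 14, 24, 24, 34, 36, 46]

Final sorted array: [2, 10, 14, 24, 24, 34, 36, 46]

The merge sort proceeds by recursively splitting the array and merging sorted halves.
After all merges, the sorted array is [2, 10, 14, 24, 24, 34, 36, 46].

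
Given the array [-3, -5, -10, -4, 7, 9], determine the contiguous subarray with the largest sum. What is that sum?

Using Kadane's algorithm on [-3, -5, -10, -4, 7, 9]:

Scanning through the array:
Position 1 (value -5): max_ending_here = -5, max_so_far = -3
Position 2 (value -10): max_ending_here = -10, max_so_far = -3
Position 3 (value -4): max_ending_here = -4, max_so_far = -3
Position 4 (value 7): max_ending_here = 7, max_so_far = 7
Position 5 (value 9): max_ending_here = 16, max_so_far = 16

Maximum subarray: [7, 9]
Maximum sum: 16

The maximum subarray is [7, 9] with sum 16. This subarray runs from index 4 to index 5.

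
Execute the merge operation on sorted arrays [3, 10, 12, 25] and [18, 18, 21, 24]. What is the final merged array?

Merging process:

Compare 3 vs 18: take 3 from left. Merged: [3]
Compare 10 vs 18: take 10 from left. Merged: [3, 10]
Compare 12 vs 18: take 12 from left. Merged: [3, 10, 12]
Compare 25 vs 18: take 18 from right. Merged: [3, 10, 12, 18]
Compare 25 vs 18: take 18 from right. Merged: [3, 10, 12, 18, 18]
Compare 25 vs 21: take 21 from right. Merged: [3, 10, 12, 18, 18, 21]
Compare 25 vs 24: take 24 from right. Merged: [3, 10, 12, 18, 18, 21, 24]
Append remaining from left: [25]. Merged: [3, 10, 12, 18, 18, 21, 24, 25]

Final merged array: [3, 10, 12, 18, 18, 21, 24, 25]
Total comparisons: 7

The merged array is [3, 10, 12, 18, 18, 21, 24, 25], requiring 7 comparisons. The merge step runs in O(n) time where n is the total number of elements.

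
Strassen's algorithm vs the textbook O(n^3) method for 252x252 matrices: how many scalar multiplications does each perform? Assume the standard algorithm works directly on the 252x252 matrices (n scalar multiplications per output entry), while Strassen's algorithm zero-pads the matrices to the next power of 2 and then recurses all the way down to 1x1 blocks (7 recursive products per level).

Matrix multiplication for 252x252 matrices:

Strassen's algorithm requires power-of-2 dimensions. Pad 252x252 to 256x256 (next power of 2).

Standard algorithm: 252^3 = 16003008 multiplications
Strassen's algorithm: 7^(log2(256)) = 7^8 = 5764801 multiplications
Savings: 16003008 - 5764801 = 10238207 multiplications

Standard: 16003008 multiplications (252^3). Strassen: 5764801 multiplications (7^8, after padding to 256x256). Strassen reduces 8 recursive multiplications to 7 at each level.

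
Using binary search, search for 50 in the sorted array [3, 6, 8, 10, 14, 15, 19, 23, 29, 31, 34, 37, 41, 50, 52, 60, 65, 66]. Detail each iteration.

Binary search for 50 in [3, 6, 8, 10, 14, 15, 19, 23, 29, 31, 34, 37, 41, 50, 52, 60, 65, 66]:

lo=0, hi=17, mid=8, arr[mid]=29 -> 29 < 50, search right half
lo=9, hi=17, mid=13, arr[mid]=50 -> Found target at index 13!

Binary search finds 50 at index 13 after 2 comparisons. The search repeatedly halves the search space by comparing with the middle element.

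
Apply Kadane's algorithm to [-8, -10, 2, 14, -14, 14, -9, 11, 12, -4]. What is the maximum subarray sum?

Using Kadane's algorithm on [-8, -10, 2, 14, -14, 14, -9, 11, 12, -4]:

Scanning through the array:
Position 1 (value -10): max_ending_here = -10, max_so_far = -8
Position 2 (value 2): max_ending_here = 2, max_so_far = 2
Position 3 (value 14): max_ending_here = 16, max_so_far = 16
Position 4 (value -14): max_ending_here = 2, max_so_far = 16
Position 5 (value 14): max_ending_here = 16, max_so_far = 16
Position 6 (value -9): max_ending_here = 7, max_so_far = 16
Position 7 (value 11): max_ending_here = 18, max_so_far = 18
Position 8 (value 12): max_ending_here = 30, max_so_far = 30
Position 9 (value -4): max_ending_here = 26, max_so_far = 30

Maximum subarray: [2, 14, -14, 14, -9, 11, 12]
Maximum sum: 30

The maximum subarray is [2, 14, -14, 14, -9, 11, 12] with sum 30. This subarray runs from index 2 to index 8.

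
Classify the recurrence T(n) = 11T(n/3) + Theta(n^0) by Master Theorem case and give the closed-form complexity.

Master Theorem for T(n) = 11T(n/3) + O(n^0):

a = 11, b = 3, c = 0
log_b(a) = log_3(11) = 2.1827

Case 1: c = 0 < log_3(11) = 2.1827
T(n) = O(n^(log_3 11))

For T(n) = 11T(n/3) + O(n^0): log_3(11) = 2.1827. This is Case 1 of the Master Theorem (c < log_b(a), work dominated by leaves), giving O(n^(log_3 11)).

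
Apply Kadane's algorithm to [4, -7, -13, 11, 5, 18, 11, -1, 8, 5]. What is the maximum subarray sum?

Using Kadane's algorithm on [4, -7, -13, 11, 5, 18, 11, -1, 8, 5]:

Scanning through the array:
Position 1 (value -7): max_ending_here = -3, max_so_far = 4
Position 2 (value -13): max_ending_here = -13, max_so_far = 4
Position 3 (value 11): max_ending_here = 11, max_so_far = 11
Position 4 (value 5): max_ending_here = 16, max_so_far = 16
Position 5 (value 18): max_ending_here = 34, max_so_far = 34
Position 6 (value 11): max_ending_here = 45, max_so_far = 45
Position 7 (value -1): max_ending_here = 44, max_so_far = 45
Position 8 (value 8): max_ending_here = 52, max_so_far = 52
Position 9 (value 5): max_ending_here = 57, max_so_far = 57

Maximum subarray: [11, 5, 18, 11, -1, 8, 5]
Maximum sum: 57

The maximum subarray is [11, 5, 18, 11, -1, 8, 5] with sum 57. This subarray runs from index 3 to index 9.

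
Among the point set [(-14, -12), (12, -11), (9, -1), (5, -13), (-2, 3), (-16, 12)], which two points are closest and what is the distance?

Computing all pairwise distances among 6 points:

d((-14, -12), (12, -11)) = 26.0192
d((-14, -12), (9, -1)) = 25.4951
d((-14, -12), (5, -13)) = 19.0263
d((-14, -12), (-2, 3)) = 19.2094
d((-14, -12), (-16, 12)) = 24.0832
d((12, -11), (9, -1)) = 10.4403
d((12, -11), (5, -13)) = 7.2801 <-- minimum
d((12, -11), (-2, 3)) = 19.799
d((12, -11), (-16, 12)) = 36.2353
d((9, -1), (5, -13)) = 12.6491
d((9, -1), (-2, 3)) = 11.7047
d((9, -1), (-16, 12)) = 28.178
d((5, -13), (-2, 3)) = 17.4642
d((5, -13), (-16, 12)) = 32.6497
d((-2, 3), (-16, 12)) = 16.6433

Closest pair: (12, -11) and (5, -13) with distance 7.2801

The closest pair is (12, -11) and (5, -13) with Euclidean distance 7.2801. For 6 points, brute-force pairwise comparison is shown above. For large n, the divide-and-conquer algorithm (sort by x, recurse on halves, check the dividing strip) achieves O(n log n).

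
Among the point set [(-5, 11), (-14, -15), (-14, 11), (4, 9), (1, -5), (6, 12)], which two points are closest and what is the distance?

Computing all pairwise distances among 6 points:

d((-5, 11), (-14, -15)) = 27.5136
d((-5, 11), (-14, 11)) = 9.0
d((-5, 11), (4, 9)) = 9.2195
d((-5, 11), (1, -5)) = 17.088
d((-5, 11), (6, 12)) = 11.0454
d((-14, -15), (-14, 11)) = 26.0
d((-14, -15), (4, 9)) = 30.0
d((-14, -15), (1, -5)) = 18.0278
d((-14, -15), (6, 12)) = 33.6006
d((-14, 11), (4, 9)) = 18.1108
d((-14, 11), (1, -5)) = 21.9317
d((-14, 11), (6, 12)) = 20.025
d((4, 9), (1, -5)) = 14.3178
d((4, 9), (6, 12)) = 3.6056 <-- minimum
d((1, -5), (6, 12)) = 17.72

Closest pair: (4, 9) and (6, 12) with distance 3.6056

The closest pair is (4, 9) and (6, 12) with Euclidean distance 3.6056. For 6 points, brute-force pairwise comparison is shown above. For large n, the divide-and-conquer algorithm (sort by x, recurse on halves, check the dividing strip) achieves O(n log n).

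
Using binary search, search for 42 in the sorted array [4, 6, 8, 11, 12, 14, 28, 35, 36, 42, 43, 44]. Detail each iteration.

Binary search for 42 in [4, 6, 8, 11, 12, 14, 28, 35, 36, 42, 43, 44]:

lo=0, hi=11, mid=5, arr[mid]=14 -> 14 < 42, search right half
lo=6, hi=11, mid=8, arr[mid]=36 -> 36 < 42, search right half
lo=9, hi=11, mid=10, arr[mid]=43 -> 43 > 42, search left half
lo=9, hi=9, mid=9, arr[mid]=42 -> Found target at index 9!

Binary search finds 42 at index 9 after 4 comparisons. The search repeatedly halves the search space by comparing with the middle element.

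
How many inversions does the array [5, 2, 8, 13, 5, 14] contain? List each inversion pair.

Finding inversions in [5, 2, 8, 13, 5, 14]:

(0, 1): arr[0]=5 > arr[1]=2
(2, 4): arr[2]=8 > arr[4]=5
(3, 4): arr[3]=13 > arr[4]=5

Total inversions: 3

The array has 3 inversion(s): (0,1), (2,4), (3,4). Each pair (i,j) satisfies i < j and arr[i] > arr[j].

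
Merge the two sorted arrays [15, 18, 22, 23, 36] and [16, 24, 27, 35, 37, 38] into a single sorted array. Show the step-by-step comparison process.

Merging process:

Compare 15 vs 16: take 15 from left. Merged: [15]
Compare 18 vs 16: take 16 from right. Merged: [15, 16]
Compare 18 vs 24: take 18 from left. Merged: [15, 16, 18]
Compare 22 vs 24: take 22 from left. Merged: [15, 16, 18, 22]
Compare 23 vs 24: take 23 from left. Merged: [15, 16, 18, 22, 23]
Compare 36 vs 24: take 24 from right. Merged: [15, 16, 18, 22, 23, 24]
Compare 36 vs 27: take 27 from right. Merged: [15, 16, 18, 22, 23, 24, 27]
Compare 36 vs 35: take 35 from right. Merged: [15, 16, 18, 22, 23, 24, 27, 35]
Compare 36 vs 37: take 36 from left. Merged: [15, 16, 18, 22, 23, 24, 27, 35, 36]
Append remaining from right: [37, 38]. Merged: [15, 16, 18, 22, 23, 24, 27, 35, 36, 37, 38]

Final merged array: [15, 16, 18, 22, 23, 24, 27, 35, 36, 37, 38]
Total comparisons: 9

The merged array is [15, 16, 18, 22, 23, 24, 27, 35, 36, 37, 38], requiring 9 comparisons. The merge step runs in O(n) time where n is the total number of elements.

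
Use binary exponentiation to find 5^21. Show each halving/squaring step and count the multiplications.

Computing 5^21 by squaring (build up from 5^1; each line after the first costs one multiplication):

5^1 = 5
5^2 = (5^1)^2 = 5^2 = 25
5^4 = (5^2)^2 = 25^2 = 625
5^5 = 5 * 5^4 = 5 * 625 = 3125
5^10 = (5^5)^2 = 3125^2 = 9765625
5^20 = (5^10)^2 = 9765625^2 = 95367431640625
5^21 = 5 * 5^20 = 5 * 95367431640625 = 476837158203125

Result: 476837158203125
Multiplications needed: 6 (6 lines after 5^1)

5^21 = 476837158203125. Using exponentiation by squaring, this requires 6 multiplications. The key idea: if the exponent is even, square the half-power; if odd, multiply by the base once.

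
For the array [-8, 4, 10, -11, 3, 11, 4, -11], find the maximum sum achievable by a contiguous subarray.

Using Kadane's algorithm on [-8, 4, 10, -11, 3, 11, 4, -11]:

Scanning through the array:
Position 1 (value 4): max_ending_here = 4, max_so_far = 4
Position 2 (value 10): max_ending_here = 14, max_so_far = 14
Position 3 (value -11): max_ending_here = 3, max_so_far = 14
Position 4 (value 3): max_ending_here = 6, max_so_far = 14
Position 5 (value 11): max_ending_here = 17, max_so_far = 17
Position 6 (value 4): max_ending_here = 21, max_so_far = 21
Position 7 (value -11): max_ending_here = 10, max_so_far = 21

Maximum subarray: [4, 10, -11, 3, 11, 4]
Maximum sum: 21

The maximum subarray is [4, 10, -11, 3, 11, 4] with sum 21. This subarray runs from index 1 to index 6.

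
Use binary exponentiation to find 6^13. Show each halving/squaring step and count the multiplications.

Computing 6^13 by squaring (build up from 6^1; each line after the first costs one multiplication):

6^1 = 6
6^2 = (6^1)^2 = 6^2 = 36
6^3 = 6 * 6^2 = 6 * 36 = 216
6^6 = (6^3)^2 = 216^2 = 46656
6^12 = (6^6)^2 = 46656^2 = 2176782336
6^13 = 6 * 6^12 = 6 * 2176782336 = 13060694016

Result: 13060694016
Multiplications needed: 5 (5 lines after 6^1)

6^13 = 13060694016. Using exponentiation by squaring, this requires 5 multiplications. The key idea: if the exponent is even, square the half-power; if odd, multiply by the base once.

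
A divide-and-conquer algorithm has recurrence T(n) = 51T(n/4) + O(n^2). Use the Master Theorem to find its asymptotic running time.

Master Theorem for T(n) = 51T(n/4) + O(n^2):

a = 51, b = 4, c = 2
log_b(a) = log_4(51) = 2.8362

Case 1: c = 2 < log_4(51) = 2.8362
T(n) = O(n^(log_4 51))

For T(n) = 51T(n/4) + O(n^2): log_4(51) = 2.8362. This is Case 1 of the Master Theorem (c < log_b(a), work dominated by leaves), giving O(n^(log_4 51)).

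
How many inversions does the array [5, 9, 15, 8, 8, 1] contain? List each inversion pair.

Finding inversions in [5, 9, 15, 8, 8, 1]:

(0, 5): arr[0]=5 > arr[5]=1
(1, 3): arr[1]=9 > arr[3]=8
(1, 4): arr[1]=9 > arr[4]=8
(1, 5): arr[1]=9 > arr[5]=1
(2, 3): arr[2]=15 > arr[3]=8
(2, 4): arr[2]=15 > arr[4]=8
(2, 5): arr[2]=15 > arr[5]=1
(3, 5): arr[3]=8 > arr[5]=1
(4, 5): arr[4]=8 > arr[5]=1

Total inversions: 9

The array has 9 inversion(s): (0,5), (1,3), (1,4), (1,5), (2,3), (2,4), (2,5), (3,5), (4,5). Each pair (i,j) satisfies i < j and arr[i] > arr[j].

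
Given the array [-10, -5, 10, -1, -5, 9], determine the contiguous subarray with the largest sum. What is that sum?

Using Kadane's algorithm on [-10, -5, 10, -1, -5, 9]:

Scanning through the array:
Position 1 (value -5): max_ending_here = -5, max_so_far = -5
Position 2 (value 10): max_ending_here = 10, max_so_far = 10
Position 3 (value -1): max_ending_here = 9, max_so_far = 10
Position 4 (value -5): max_ending_here = 4, max_so_far = 10
Position 5 (value 9): max_ending_here = 13, max_so_far = 13

Maximum subarray: [10, -1, -5, 9]
Maximum sum: 13

The maximum subarray is [10, -1, -5, 9] with sum 13. This subarray runs from index 2 to index 5.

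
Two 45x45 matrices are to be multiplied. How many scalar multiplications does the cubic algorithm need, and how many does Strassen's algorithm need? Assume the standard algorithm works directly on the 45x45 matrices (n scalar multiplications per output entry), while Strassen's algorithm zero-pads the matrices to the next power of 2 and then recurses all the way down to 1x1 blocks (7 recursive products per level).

Matrix multiplication for 45x45 matrices:

Strassen's algorithm requires power-of-2 dimensions. Pad 45x45 to 64x64 (next power of 2).

Standard algorithm: 45^3 = 91125 multiplications
Strassen's algorithm: 7^(log2(64)) = 7^6 = 117649 multiplications
Difference: 91125 - 117649 = -26524 (Strassen uses MORE here due to padding overhead — for small or just-over-power-of-2 n, padding can outweigh the per-level savings)

Standard: 91125 multiplications (45^3). Strassen: 117649 multiplications (7^6, after padding to 64x64). Strassen reduces 8 recursive multiplications to 7 at each level.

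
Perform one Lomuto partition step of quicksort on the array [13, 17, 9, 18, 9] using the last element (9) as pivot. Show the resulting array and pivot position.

Lomuto partition with pivot = 9:

Initial array: [13, 17, 9, 18, 9]

arr[0]=13 > 9: no swap
arr[1]=17 > 9: no swap
arr[2]=9 <= 9: swap with position 0, array becomes [9, 17, 13, 18, 9]
arr[3]=18 > 9: no swap

Place pivot at position 1: [9, 9, 13, 18, 17]
Pivot position: 1

After partitioning with pivot 9, the array becomes [9, 9, 13, 18, 17]. The pivot is placed at index 1. All elements to the left of the pivot are <= 9, and all elements to the right are > 9.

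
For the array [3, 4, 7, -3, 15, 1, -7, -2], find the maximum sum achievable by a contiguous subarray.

Using Kadane's algorithm on [3, 4, 7, -3, 15, 1, -7, -2]:

Scanning through the array:
Position 1 (value 4): max_ending_here = 7, max_so_far = 7
Position 2 (value 7): max_ending_here = 14, max_so_far = 14
Position 3 (value -3): max_ending_here = 11, max_so_far = 14
Position 4 (value 15): max_ending_here = 26, max_so_far = 26
Position 5 (value 1): max_ending_here = 27, max_so_far = 27
Position 6 (value -7): max_ending_here = 20, max_so_far = 27
Position 7 (value -2): max_ending_here = 18, max_so_far = 27

Maximum subarray: [3, 4, 7, -3, 15, 1]
Maximum sum: 27

The maximum subarray is [3, 4, 7, -3, 15, 1] with sum 27. This subarray runs from index 0 to index 5.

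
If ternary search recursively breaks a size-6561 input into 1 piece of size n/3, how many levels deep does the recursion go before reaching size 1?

For divide and conquer with division factor 3:

Problem sizes at each level:
Level 0: 6561
Level 1: 2187
Level 2: 729
Level 3: 243
Level 4: 81
Level 5: 27
Level 6: 9
Level 7: 3
Level 8: 1

The root is level 0 and the size-1 base case is level 8 (the tree spans levels 0 through 8, i.e. 9 levels counting the root), so the depth is the number of divisions: log_3(6561) = 8

The recursion tree depth is log_3(6561) = 8. At each level, the problem size is divided by 3, so it takes 8 divisions to reduce to a base case of size 1. The algorithm makes 1 recursive call at each level.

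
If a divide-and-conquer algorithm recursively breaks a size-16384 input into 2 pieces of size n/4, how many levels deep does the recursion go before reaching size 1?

For divide and conquer with division factor 4:

Problem sizes at each level:
Level 0: 16384
Level 1: 4096
Level 2: 1024
Level 3: 256
Level 4: 64
Level 5: 16
Level 6: 4
Level 7: 1

The root is level 0 and the size-1 base case is level 7 (the tree spans levels 0 through 7, i.e. 8 levels counting the root), so the depth is the number of divisions: log_4(16384) = 7

The recursion tree depth is log_4(16384) = 7. At each level, the problem size is divided by 4, so it takes 7 divisions to reduce to a base case of size 1. The algorithm makes 2 recursive calls at each level.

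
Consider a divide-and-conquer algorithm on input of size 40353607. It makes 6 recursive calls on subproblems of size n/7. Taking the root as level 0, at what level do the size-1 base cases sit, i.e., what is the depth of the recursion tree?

For divide and conquer with division factor 7:

Problem sizes at each level:
Level 0: 40353607
Level 1: 5764801
Level 2: 823543
Level 3: 117649
Level 4: 16807
Level 5: 2401
Level 6: 343
Level 7: 49
Level 8: 7
Level 9: 1

The root is level 0 and the size-1 base case is level 9 (the tree spans levels 0 through 9, i.e. 10 levels counting the root), so the depth is the number of divisions: log_7(40353607) = 9

The recursion tree depth is log_7(40353607) = 9. At each level, the problem size is divided by 7, so it takes 9 divisions to reduce to a base case of size 1. The algorithm makes 6 recursive calls at each level.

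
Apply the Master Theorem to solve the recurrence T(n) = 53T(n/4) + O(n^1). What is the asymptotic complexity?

Master Theorem for T(n) = 53T(n/4) + O(n^1):

a = 53, b = 4, c = 1
log_b(a) = log_4(53) = 2.8640

Case 1: c = 1 < log_4(53) = 2.8640
T(n) = O(n^(log_4 53))

For T(n) = 53T(n/4) + O(n^1): log_4(53) = 2.8640. This is Case 1 of the Master Theorem (c < log_b(a), work dominated by leaves), giving O(n^(log_4 53)).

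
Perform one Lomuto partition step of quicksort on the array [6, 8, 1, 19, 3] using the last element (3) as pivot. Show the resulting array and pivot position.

Lomuto partition with pivot = 3:

Initial array: [6, 8, 1, 19, 3]

arr[0]=6 > 3: no swap
arr[1]=8 > 3: no swap
arr[2]=1 <= 3: swap with position 0, array becomes [1, 8, 6, 19, 3]
arr[3]=19 > 3: no swap

Place pivot at position 1: [1, 3, 6, 19, 8]
Pivot position: 1

After partitioning with pivot 3, the array becomes [1, 3, 6, 19, 8]. The pivot is placed at index 1. All elements to the left of the pivot are <= 3, and all elements to the right are > 3.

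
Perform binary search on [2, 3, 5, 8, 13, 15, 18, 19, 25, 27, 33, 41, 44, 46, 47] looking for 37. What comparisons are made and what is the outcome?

Binary search for 37 in [2, 3, 5, 8, 13, 15, 18, 19, 25, 27, 33, 41, 44, 46, 47]:

lo=0, hi=14, mid=7, arr[mid]=19 -> 19 < 37, search right half
lo=8, hi=14, mid=11, arr[mid]=41 -> 41 > 37, search left half
lo=8, hi=10, mid=9, arr[mid]=27 -> 27 < 37, search right half
lo=10, hi=10, mid=10, arr[mid]=33 -> 33 < 37, search right half
lo=11 > hi=10, target 37 not found

Binary search determines that 37 is not in the array after 4 comparisons. The search space was exhausted without finding the target.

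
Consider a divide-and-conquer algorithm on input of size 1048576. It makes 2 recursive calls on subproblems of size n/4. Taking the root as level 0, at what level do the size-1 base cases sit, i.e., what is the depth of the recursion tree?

For divide and conquer with division factor 4:

Problem sizes at each level:
Level 0: 1048576
Level 1: 262144
Level 2: 65536
Level 3: 16384
Level 4: 4096
Level 5: 1024
Level 6: 256
Level 7: 64
Level 8: 16
Level 9: 4
Level 10: 1

The root is level 0 and the size-1 base case is level 10 (the tree spans levels 0 through 10, i.e. 11 levels counting the root), so the depth is the number of divisions: log_4(1048576) = 10

The recursion tree depth is log_4(1048576) = 10. At each level, the problem size is divided by 4, so it takes 10 divisions to reduce to a base case of size 1. The algorithm makes 2 recursive calls at each level.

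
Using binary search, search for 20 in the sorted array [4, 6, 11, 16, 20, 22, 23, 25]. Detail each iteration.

Binary search for 20 in [4, 6, 11, 16, 20, 22, 23, 25]:

lo=0, hi=7, mid=3, arr[mid]=16 -> 16 < 20, search right half
lo=4, hi=7, mid=5, arr[mid]=22 -> 22 > 20, search left half
lo=4, hi=4, mid=4, arr[mid]=20 -> Found target at index 4!

Binary search finds 20 at index 4 after 3 comparisons. The search repeatedly halves the search space by comparing with the middle element.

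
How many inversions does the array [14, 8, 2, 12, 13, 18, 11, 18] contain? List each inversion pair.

Finding inversions in [14, 8, 2, 12, 13, 18, 11, 18]:

(0, 1): arr[0]=14 > arr[1]=8
(0, 2): arr[0]=14 > arr[2]=2
(0, 3): arr[0]=14 > arr[3]=12
(0, 4): arr[0]=14 > arr[4]=13
(0, 6): arr[0]=14 > arr[6]=11
(1, 2): arr[1]=8 > arr[2]=2
(3, 6): arr[3]=12 > arr[6]=11
(4, 6): arr[4]=13 > arr[6]=11
(5, 6): arr[5]=18 > arr[6]=11

Total inversions: 9

The array has 9 inversion(s): (0,1), (0,2), (0,3), (0,4), (0,6), (1,2), (3,6), (4,6), (5,6). Each pair (i,j) satisfies i < j and arr[i] > arr[j].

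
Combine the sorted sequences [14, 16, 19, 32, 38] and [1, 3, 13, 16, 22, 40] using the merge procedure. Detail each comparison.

Merging process:

Compare 14 vs 1: take 1 from right. Merged: [1]
Compare 14 vs 3: take 3 from right. Merged: [1, 3]
Compare 14 vs 13: take 13 from right. Merged: [1, 3, 13]
Compare 14 vs 16: take 14 from left. Merged: [1, 3, 13, 14]
Compare 16 vs 16: take 16 from left. Merged: [1, 3, 13, 14, 16]
Compare 19 vs 16: take 16 from right. Merged: [1, 3, 13, 14, 16, 16]
Compare 19 vs 22: take 19 from left. Merged: [1, 3, 13, 14, 16, 16, 19]
Compare 32 vs 22: take 22 from right. Merged: [1, 3, 13, 14, 16, 16, 19, 22]
Compare 32 vs 40: take 32 from left. Merged: [1, 3, 13, 14, 16, 16, 19, 22, 32]
Compare 38 vs 40: take 38 from left. Merged: [1, 3, 13, 14, 16, 16, 19, 22, 32, 38]
Append remaining from right: [40]. Merged: [1, 3, 13, 14, 16, 16, 19, 22, 32, 38, 40]

Final merged array: [1, 3, 13, 14, 16, 16, 19, 22, 32, 38, 40]
Total comparisons: 10

The merged array is [1, 3, 13, 14, 16, 16, 19, 22, 32, 38, 40], requiring 10 comparisons. The merge step runs in O(n) time where n is the total number of elements.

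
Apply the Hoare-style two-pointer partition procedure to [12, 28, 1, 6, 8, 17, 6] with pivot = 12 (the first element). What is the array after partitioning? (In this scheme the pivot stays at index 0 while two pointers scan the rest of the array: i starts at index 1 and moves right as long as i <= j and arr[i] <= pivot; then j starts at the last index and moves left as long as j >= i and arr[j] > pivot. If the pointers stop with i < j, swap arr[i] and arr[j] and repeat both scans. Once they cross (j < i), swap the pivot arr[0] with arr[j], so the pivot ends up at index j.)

Hoare-style two-pointer partition with pivot = 12:

Initial array: [12, 28, 1, 6, 8, 17, 6]

Pointers start at i = 1, j = 6.
i stops at index 1 (arr[1]=28 > 12), j stops at index 6 (arr[6]=6 <= 12): swap arr[1] and arr[6], array becomes [12, 6, 1, 6, 8, 17, 28]
i ends at 5, j ends at 4: the pointers have crossed (j < i), so scanning stops.

Swap pivot arr[0] with arr[4] to place pivot at position 4: [8, 6, 1, 6, 12, 17, 28]
Pivot position: 4

After partitioning with pivot 12, the array becomes [8, 6, 1, 6, 12, 17, 28]. The pivot is placed at index 4. All elements to the left of the pivot are <= 12, and all elements to the right are > 12.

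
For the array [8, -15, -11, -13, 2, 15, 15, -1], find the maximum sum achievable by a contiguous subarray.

Using Kadane's algorithm on [8, -15, -11, -13, 2, 15, 15, -1]:

Scanning through the array:
Position 1 (value -15): max_ending_here = -7, max_so_far = 8
Position 2 (value -11): max_ending_here = -11, max_so_far = 8
Position 3 (value -13): max_ending_here = -13, max_so_far = 8
Position 4 (value 2): max_ending_here = 2, max_so_far = 8
Position 5 (value 15): max_ending_here = 17, max_so_far = 17
Position 6 (value 15): max_ending_here = 32, max_so_far = 32
Position 7 (value -1): max_ending_here = 31, max_so_far = 32

Maximum subarray: [2, 15, 15]
Maximum sum: 32

The maximum subarray is [2, 15, 15] with sum 32. This subarray runs from index 4 to index 6.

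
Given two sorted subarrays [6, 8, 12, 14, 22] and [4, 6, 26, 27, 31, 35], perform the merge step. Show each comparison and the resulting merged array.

Merging process:

Compare 6 vs 4: take 4 from right. Merged: [4]
Compare 6 vs 6: take 6 from left. Merged: [4, 6]
Compare 8 vs 6: take 6 from right. Merged: [4, 6, 6]
Compare 8 vs 26: take 8 from left. Merged: [4, 6, 6, 8]
Compare 12 vs 26: take 12 from left. Merged: [4, 6, 6, 8, 12]
Compare 14 vs 26: take 14 from left. Merged: [4, 6, 6, 8, 12, 14]
Compare 22 vs 26: take 22 from left. Merged: [4, 6, 6, 8, 12, 14, 22]
Append remaining from right: [26, 27, 31, 35]. Merged: [4, 6, 6, 8, 12, 14, 22, 26, 27, 31, 35]

Final merged array: [4, 6, 6, 8, 12, 14, 22, 26, 27, 31, 35]
Total comparisons: 7

The merged array is [4, 6, 6, 8, 12, 14, 22, 26, 27, 31, 35], requiring 7 comparisons. The merge step runs in O(n) time where n is the total number of elements.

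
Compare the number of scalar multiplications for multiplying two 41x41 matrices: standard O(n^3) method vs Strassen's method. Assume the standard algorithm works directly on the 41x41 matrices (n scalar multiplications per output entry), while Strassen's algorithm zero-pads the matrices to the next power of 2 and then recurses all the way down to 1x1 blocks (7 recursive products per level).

Matrix multiplication for 41x41 matrices:

Strassen's algorithm requires power-of-2 dimensions. Pad 41x41 to 64x64 (next power of 2).

Standard algorithm: 41^3 = 68921 multiplications
Strassen's algorithm: 7^(log2(64)) = 7^6 = 117649 multiplications
Difference: 68921 - 117649 = -48728 (Strassen uses MORE here due to padding overhead — for small or just-over-power-of-2 n, padding can outweigh the per-level savings)

Standard: 68921 multiplications (41^3). Strassen: 117649 multiplications (7^6, after padding to 64x64). Strassen reduces 8 recursive multiplications to 7 at each level.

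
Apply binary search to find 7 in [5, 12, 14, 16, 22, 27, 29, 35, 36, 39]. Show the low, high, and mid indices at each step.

Binary search for 7 in [5, 12, 14, 16, 22, 27, 29, 35, 36, 39]:

lo=0, hi=9, mid=4, arr[mid]=22 -> 22 > 7, search left half
lo=0, hi=3, mid=1, arr[mid]=12 -> 12 > 7, search left half
lo=0, hi=0, mid=0, arr[mid]=5 -> 5 < 7, search right half
lo=1 > hi=0, target 7 not found

Binary search determines that 7 is not in the array after 3 comparisons. The search space was exhausted without finding the target.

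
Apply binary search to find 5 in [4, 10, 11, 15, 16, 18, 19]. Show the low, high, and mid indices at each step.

Binary search for 5 in [4, 10, 11, 15, 16, 18, 19]:

lo=0, hi=6, mid=3, arr[mid]=15 -> 15 > 5, search left half
lo=0, hi=2, mid=1, arr[mid]=10 -> 10 > 5, search left half
lo=0, hi=0, mid=0, arr[mid]=4 -> 4 < 5, search right half
lo=1 > hi=0, target 5 not found

Binary search determines that 5 is not in the array after 3 comparisons. The search space was exhausted without finding the target.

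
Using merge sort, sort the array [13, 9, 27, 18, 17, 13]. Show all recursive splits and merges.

Merge sort trace:

Split: [13, 9, 27, 18, 17, 13] -> [13, 9, 27] and [18, 17, 13]
  Split: [13, 9, 27] -> [13] and [9, 27]
    Split: [9, 27] -> [9] and [27]
    Merge: [9] + [27] -> [9, 27]
  Merge: [13] + [9, 27] -> [9, 13, 27]
  Split: [18, 17, 13] -> [18] and [17, 13]
    Split: [17, 13] -> [17] and [13]
    Merge: [17] + [13] -> [13, 17]
  Merge: [18] + [13, 17] -> [13, 17, 18]
Merge: [9, 13, 27] + [13, 17, 18] -> [9, 13, 13, 17, 18, 27]

Final sorted array: [9, 13, 13, 17, 18, 27]

The merge sort proceeds by recursively splitting the array and merging sorted halves.
After all merges, the sorted array is [9, 13, 13, 17, 18, 27].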